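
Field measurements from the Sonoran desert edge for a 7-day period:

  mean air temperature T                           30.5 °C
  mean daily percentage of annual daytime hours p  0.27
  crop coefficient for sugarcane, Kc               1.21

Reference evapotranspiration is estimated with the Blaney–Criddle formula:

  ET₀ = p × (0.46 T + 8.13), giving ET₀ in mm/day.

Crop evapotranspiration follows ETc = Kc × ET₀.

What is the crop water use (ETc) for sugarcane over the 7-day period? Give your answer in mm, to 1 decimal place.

50.7 mm

ET₀ = 0.27 × (0.46 × 30.5 + 8.13) = 0.27 × 22.160 = 5.9832 mm/d
ETc = Kc × ET₀ = 1.21 × 5.9832 = 7.2397 mm/d
Over 7 days: 7.2397 × 7 = 50.678 mm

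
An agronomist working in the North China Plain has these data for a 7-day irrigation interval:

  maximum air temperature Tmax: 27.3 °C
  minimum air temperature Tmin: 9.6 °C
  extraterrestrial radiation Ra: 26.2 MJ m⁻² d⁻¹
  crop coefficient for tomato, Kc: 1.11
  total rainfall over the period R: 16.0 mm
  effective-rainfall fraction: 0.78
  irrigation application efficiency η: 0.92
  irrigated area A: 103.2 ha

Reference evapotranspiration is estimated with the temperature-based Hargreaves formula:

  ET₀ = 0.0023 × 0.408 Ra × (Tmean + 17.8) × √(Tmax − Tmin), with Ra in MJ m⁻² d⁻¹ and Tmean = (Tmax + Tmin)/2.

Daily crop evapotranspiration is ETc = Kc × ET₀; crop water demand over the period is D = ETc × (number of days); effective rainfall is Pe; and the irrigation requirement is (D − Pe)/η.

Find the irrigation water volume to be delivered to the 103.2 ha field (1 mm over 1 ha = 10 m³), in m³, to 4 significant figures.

Tmean = (27.3 + 9.6)/2 = 18.45 °C
0.408 Ra = 0.408 × 26.2 = 10.6896 mm/d equivalent
ET₀ = 0.0023 × 10.6896 × (18.45 + 17.8) × √17.7 = 0.0023 × 10.6896 × 36.25 × 4.2071 = 3.7496 mm/d
ETc = Kc × ET₀ = 1.11 × 3.7496 = 4.1621 mm/d
Crop demand D = ETc × 7 d = 4.1621 × 7 = 29.135 mm
Pe = 0.78 × 16.0 = 12.480 mm
D − Pe = 29.135 − 12.480 = 16.655 mm
Gross irrigation = 16.655 / 0.92 = 18.103 mm
Volume = 18.103 mm × 103.2 ha × 10 = 18682.3 m³

18680 m³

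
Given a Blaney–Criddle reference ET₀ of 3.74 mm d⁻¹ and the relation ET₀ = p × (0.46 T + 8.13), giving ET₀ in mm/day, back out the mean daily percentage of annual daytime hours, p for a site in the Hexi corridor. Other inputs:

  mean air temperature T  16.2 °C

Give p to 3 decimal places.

p = ET₀ / (0.46 T + 8.13) = 3.74 / (0.46 × 16.2 + 8.13) = 3.74 / 15.582 = 0.2400

0.240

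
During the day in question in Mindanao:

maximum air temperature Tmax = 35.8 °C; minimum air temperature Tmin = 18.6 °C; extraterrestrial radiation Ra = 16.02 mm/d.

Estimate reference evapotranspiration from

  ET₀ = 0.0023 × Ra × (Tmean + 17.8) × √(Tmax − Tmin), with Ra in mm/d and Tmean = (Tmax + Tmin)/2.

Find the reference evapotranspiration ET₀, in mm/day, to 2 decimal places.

6.88 mm/day

Tmean = (35.8 + 18.6)/2 = 27.20 °C
ET₀ = 0.0023 × 16.02 × (27.20 + 17.8) × √17.2 = 0.0023 × 16.02 × 45.00 × 4.1473 = 6.8765 mm/d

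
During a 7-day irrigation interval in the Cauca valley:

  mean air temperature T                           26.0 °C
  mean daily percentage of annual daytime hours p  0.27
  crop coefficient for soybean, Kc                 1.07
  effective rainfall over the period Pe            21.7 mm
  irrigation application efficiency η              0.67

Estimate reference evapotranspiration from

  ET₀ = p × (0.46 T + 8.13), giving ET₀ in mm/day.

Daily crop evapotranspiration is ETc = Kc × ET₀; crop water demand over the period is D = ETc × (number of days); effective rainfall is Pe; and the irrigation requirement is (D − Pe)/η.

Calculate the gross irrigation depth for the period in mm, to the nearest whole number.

ET₀ = 0.27 × (0.46 × 26.0 + 8.13) = 0.27 × 20.090 = 5.4243 mm/d
ETc = Kc × ET₀ = 1.07 × 5.4243 = 5.8040 mm/d
Crop demand D = ETc × 7 d = 5.8040 × 7 = 40.628 mm
D − Pe = 40.628 − 21.7 = 18.928 mm
Gross irrigation = 18.928 / 0.67 = 28.251 mm

28 mm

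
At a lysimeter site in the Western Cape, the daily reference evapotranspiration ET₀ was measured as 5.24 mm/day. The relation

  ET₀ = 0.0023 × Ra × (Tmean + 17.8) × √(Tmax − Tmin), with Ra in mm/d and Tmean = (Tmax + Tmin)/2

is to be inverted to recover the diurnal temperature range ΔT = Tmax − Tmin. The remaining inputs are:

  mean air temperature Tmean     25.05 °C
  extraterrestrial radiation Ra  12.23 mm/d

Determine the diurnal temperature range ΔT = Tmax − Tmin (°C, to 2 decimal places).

18.90 °C

√ΔT = ET₀ / [0.0023 × Ra × (Tmean+17.8)] = 5.24 / (0.0023 × 12.23 × 42.85) = 4.3474
ΔT = 4.3474² = 18.900 °C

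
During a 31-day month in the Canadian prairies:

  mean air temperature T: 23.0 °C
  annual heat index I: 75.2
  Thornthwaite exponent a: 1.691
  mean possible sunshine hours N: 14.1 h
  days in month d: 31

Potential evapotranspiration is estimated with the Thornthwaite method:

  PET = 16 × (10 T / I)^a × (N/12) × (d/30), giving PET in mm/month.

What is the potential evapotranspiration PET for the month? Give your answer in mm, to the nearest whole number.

10T/I = 10 × 23.0 / 75.2 = 3.0585
(10T/I)^a = 3.0585^1.691 = 6.6221
Uncorrected PET = 16 × 6.6221 = 105.954 mm
Correction = (N/12)(d/30) = (14.1/12)(31/30) = 1.2142
PET = 105.954 × 1.2142 = 128.649 mm/month

129 mm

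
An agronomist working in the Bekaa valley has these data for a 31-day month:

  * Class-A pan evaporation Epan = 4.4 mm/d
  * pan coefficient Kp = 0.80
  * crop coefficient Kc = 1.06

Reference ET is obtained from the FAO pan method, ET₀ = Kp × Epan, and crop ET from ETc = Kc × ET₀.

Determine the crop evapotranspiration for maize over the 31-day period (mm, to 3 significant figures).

116 mm

ET₀ = 0.80 × 4.4 = 3.5200 mm/d
ETc = Kc × ET₀ = 1.06 × 3.5200 = 3.7312 mm/d
Over 31 days: 3.7312 × 31 = 115.667 mm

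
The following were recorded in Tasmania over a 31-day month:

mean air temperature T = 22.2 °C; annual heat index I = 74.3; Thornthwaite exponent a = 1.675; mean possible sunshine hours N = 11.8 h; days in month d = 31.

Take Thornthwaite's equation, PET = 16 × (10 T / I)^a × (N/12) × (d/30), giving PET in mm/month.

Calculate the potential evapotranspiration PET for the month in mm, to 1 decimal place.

10T/I = 10 × 22.2 / 74.3 = 2.9879
(10T/I)^a = 2.9879^1.675 = 6.2552
Uncorrected PET = 16 × 6.2552 = 100.083 mm
Correction = (N/12)(d/30) = (11.8/12)(31/30) = 1.0161
PET = 100.083 × 1.0161 = 101.694 mm/month

101.7 mm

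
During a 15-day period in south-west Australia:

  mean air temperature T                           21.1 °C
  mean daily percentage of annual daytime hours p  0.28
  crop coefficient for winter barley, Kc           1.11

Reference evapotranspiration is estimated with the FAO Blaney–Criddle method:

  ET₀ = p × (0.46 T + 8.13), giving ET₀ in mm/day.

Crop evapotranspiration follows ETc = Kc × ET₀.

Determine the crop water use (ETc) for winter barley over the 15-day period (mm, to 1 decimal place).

ET₀ = 0.28 × (0.46 × 21.1 + 8.13) = 0.28 × 17.836 = 4.9941 mm/d
ETc = Kc × ET₀ = 1.11 × 4.9941 = 5.5435 mm/d
Over 15 days: 5.5435 × 15 = 83.153 mm

83.2 mm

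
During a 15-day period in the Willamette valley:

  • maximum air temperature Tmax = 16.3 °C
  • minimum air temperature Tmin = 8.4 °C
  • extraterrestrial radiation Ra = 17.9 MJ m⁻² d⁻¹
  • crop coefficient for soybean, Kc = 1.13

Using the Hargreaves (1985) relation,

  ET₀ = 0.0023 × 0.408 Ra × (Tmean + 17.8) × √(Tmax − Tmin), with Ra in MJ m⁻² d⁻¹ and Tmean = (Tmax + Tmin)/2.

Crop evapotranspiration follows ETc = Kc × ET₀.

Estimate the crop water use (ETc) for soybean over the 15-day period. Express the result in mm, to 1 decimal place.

Tmean = (16.3 + 8.4)/2 = 12.35 °C
0.408 Ra = 0.408 × 17.9 = 7.3032 mm/d equivalent
ET₀ = 0.0023 × 7.3032 × (12.35 + 17.8) × √7.9 = 0.0023 × 7.3032 × 30.15 × 2.8107 = 1.4235 mm/d
ETc = Kc × ET₀ = 1.13 × 1.4235 = 1.6086 mm/d
Over 15 days: 1.6086 × 15 = 24.129 mm

24.1 mm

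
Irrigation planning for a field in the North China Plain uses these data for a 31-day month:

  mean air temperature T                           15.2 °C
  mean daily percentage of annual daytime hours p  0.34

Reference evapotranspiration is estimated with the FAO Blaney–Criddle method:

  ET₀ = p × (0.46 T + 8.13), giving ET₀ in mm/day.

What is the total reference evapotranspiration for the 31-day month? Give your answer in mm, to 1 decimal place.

ET₀ = 0.34 × (0.46 × 15.2 + 8.13) = 0.34 × 15.122 = 5.1415 mm/d
Monthly total = 5.1415 × 31 = 159.387 mm

159.4 mm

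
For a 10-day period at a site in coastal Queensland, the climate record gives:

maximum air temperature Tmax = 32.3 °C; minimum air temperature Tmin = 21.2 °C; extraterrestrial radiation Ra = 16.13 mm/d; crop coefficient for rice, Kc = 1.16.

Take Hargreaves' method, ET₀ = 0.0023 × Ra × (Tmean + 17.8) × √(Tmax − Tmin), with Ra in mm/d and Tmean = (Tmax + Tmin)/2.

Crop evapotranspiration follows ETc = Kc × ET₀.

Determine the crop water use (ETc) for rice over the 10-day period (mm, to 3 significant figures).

63.9 mm

Tmean = (32.3 + 21.2)/2 = 26.75 °C
ET₀ = 0.0023 × 16.13 × (26.75 + 17.8) × √11.1 = 0.0023 × 16.13 × 44.55 × 3.3317 = 5.5065 mm/d
ETc = Kc × ET₀ = 1.16 × 5.5065 = 6.3875 mm/d
Over 10 days: 6.3875 × 10 = 63.875 mm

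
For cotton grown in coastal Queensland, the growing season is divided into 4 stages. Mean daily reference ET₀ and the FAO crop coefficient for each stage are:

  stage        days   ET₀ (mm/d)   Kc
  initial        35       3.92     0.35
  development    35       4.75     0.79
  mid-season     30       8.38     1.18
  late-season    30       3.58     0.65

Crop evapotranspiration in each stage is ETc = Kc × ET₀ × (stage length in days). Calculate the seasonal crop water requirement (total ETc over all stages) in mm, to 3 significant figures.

initial: 0.35 × 3.92 × 35 = 48.02 mm
development: 0.79 × 4.75 × 35 = 131.34 mm
mid-season: 1.18 × 8.38 × 30 = 296.65 mm
late-season: 0.65 × 3.58 × 30 = 69.81 mm
Seasonal total = 545.82 mm

546 mm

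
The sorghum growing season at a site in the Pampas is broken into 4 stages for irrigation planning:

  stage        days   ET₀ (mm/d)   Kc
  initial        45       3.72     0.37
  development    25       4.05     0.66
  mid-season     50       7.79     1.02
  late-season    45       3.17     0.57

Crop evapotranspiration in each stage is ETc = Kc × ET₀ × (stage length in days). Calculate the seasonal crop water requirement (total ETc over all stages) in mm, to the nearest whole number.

initial: 0.37 × 3.72 × 45 = 61.94 mm
development: 0.66 × 4.05 × 25 = 66.83 mm
mid-season: 1.02 × 7.79 × 50 = 397.29 mm
late-season: 0.57 × 3.17 × 45 = 81.31 mm
Seasonal total = 607.37 mm

607 mm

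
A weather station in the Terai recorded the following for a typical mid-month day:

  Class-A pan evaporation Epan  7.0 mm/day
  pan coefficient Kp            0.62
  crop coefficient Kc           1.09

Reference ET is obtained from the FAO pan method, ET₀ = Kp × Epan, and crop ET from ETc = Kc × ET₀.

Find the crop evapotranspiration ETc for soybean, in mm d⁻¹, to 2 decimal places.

4.73 mm d⁻¹

ET₀ = 0.62 × 7.0 = 4.3400 mm/d
ETc = Kc × ET₀ = 1.09 × 4.3400 = 4.7306 mm/d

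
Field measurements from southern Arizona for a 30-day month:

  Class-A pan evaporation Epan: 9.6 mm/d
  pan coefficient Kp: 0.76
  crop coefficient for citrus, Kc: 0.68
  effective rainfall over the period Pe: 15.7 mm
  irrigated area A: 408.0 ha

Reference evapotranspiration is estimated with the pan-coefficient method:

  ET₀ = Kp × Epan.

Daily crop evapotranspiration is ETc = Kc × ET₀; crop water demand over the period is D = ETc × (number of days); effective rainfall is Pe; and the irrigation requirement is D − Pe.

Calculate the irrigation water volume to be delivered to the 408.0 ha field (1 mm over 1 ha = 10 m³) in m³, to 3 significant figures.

543000 m³

ET₀ = 0.76 × 9.6 = 7.2960 mm/d
ETc = Kc × ET₀ = 0.68 × 7.2960 = 4.9613 mm/d
Crop demand D = ETc × 30 d = 4.9613 × 30 = 148.839 mm
D − Pe = 148.839 − 15.7 = 133.139 mm
Volume = 133.139 mm × 408.0 ha × 10 = 543207.1 m³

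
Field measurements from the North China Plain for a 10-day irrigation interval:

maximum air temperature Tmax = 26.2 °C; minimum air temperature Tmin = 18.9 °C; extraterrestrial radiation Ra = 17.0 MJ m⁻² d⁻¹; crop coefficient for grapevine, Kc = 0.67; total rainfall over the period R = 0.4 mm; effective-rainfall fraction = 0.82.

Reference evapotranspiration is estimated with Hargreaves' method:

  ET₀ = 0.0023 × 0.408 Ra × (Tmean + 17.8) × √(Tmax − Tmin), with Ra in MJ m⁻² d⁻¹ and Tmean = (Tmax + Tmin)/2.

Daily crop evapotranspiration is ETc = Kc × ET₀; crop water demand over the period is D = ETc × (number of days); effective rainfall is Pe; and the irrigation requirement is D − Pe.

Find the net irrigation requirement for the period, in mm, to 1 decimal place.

Tmean = (26.2 + 18.9)/2 = 22.55 °C
0.408 Ra = 0.408 × 17.0 = 6.9360 mm/d equivalent
ET₀ = 0.0023 × 6.9360 × (22.55 + 17.8) × √7.3 = 0.0023 × 6.9360 × 40.35 × 2.7019 = 1.7392 mm/d
ETc = Kc × ET₀ = 0.67 × 1.7392 = 1.1653 mm/d
Crop demand D = ETc × 10 d = 1.1653 × 10 = 11.653 mm
Pe = 0.82 × 0.4 = 0.328 mm
D − Pe = 11.653 − 0.328 = 11.325 mm

11.3 mm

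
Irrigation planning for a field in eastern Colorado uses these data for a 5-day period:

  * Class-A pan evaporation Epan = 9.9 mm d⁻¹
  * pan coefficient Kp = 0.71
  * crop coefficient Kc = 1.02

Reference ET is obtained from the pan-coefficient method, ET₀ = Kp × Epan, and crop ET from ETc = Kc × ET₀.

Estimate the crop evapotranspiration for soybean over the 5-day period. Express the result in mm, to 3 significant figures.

ET₀ = 0.71 × 9.9 = 7.0290 mm/d
ETc = Kc × ET₀ = 1.02 × 7.0290 = 7.1696 mm/d
Over 5 days: 7.1696 × 5 = 35.848 mm

35.8 mm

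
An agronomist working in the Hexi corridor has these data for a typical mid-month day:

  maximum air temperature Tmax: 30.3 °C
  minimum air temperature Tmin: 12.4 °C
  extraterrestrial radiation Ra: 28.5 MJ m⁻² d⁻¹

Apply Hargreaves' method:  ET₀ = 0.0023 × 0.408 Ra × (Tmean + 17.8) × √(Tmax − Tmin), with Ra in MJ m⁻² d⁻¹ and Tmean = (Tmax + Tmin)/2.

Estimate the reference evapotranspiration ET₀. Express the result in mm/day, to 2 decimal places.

4.43 mm/day

Tmean = (30.3 + 12.4)/2 = 21.35 °C
0.408 Ra = 0.408 × 28.5 = 11.6280 mm/d equivalent
ET₀ = 0.0023 × 11.6280 × (21.35 + 17.8) × √17.9 = 0.0023 × 11.6280 × 39.15 × 4.2308 = 4.4298 mm/d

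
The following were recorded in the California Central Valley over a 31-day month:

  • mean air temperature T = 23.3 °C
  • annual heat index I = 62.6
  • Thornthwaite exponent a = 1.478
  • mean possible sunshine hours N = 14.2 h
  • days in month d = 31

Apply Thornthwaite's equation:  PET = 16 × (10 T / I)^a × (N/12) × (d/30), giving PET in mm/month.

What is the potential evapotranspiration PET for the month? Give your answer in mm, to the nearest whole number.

10T/I = 10 × 23.3 / 62.6 = 3.7220
(10T/I)^a = 3.7220^1.478 = 6.9760
Uncorrected PET = 16 × 6.9760 = 111.616 mm
Correction = (N/12)(d/30) = (14.2/12)(31/30) = 1.2228
PET = 111.616 × 1.2228 = 136.484 mm/month

136 mm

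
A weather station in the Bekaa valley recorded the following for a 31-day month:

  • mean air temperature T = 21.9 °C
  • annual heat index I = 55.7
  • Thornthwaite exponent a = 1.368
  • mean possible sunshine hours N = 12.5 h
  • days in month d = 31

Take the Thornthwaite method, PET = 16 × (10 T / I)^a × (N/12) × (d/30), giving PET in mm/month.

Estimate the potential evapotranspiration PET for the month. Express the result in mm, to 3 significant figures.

112 mm

10T/I = 10 × 21.9 / 55.7 = 3.9318
(10T/I)^a = 3.9318^1.368 = 6.5073
Uncorrected PET = 16 × 6.5073 = 104.117 mm
Correction = (N/12)(d/30) = (12.5/12)(31/30) = 1.0764
PET = 104.117 × 1.0764 = 112.072 mm/month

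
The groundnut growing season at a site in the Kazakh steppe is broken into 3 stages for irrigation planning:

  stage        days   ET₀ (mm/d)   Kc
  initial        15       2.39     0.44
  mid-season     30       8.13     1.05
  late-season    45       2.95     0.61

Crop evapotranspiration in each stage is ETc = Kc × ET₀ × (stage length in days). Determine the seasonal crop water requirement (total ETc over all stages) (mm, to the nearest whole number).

initial: 0.44 × 2.39 × 15 = 15.77 mm
mid-season: 1.05 × 8.13 × 30 = 256.10 mm
late-season: 0.61 × 2.95 × 45 = 80.98 mm
Seasonal total = 352.85 mm

353 mm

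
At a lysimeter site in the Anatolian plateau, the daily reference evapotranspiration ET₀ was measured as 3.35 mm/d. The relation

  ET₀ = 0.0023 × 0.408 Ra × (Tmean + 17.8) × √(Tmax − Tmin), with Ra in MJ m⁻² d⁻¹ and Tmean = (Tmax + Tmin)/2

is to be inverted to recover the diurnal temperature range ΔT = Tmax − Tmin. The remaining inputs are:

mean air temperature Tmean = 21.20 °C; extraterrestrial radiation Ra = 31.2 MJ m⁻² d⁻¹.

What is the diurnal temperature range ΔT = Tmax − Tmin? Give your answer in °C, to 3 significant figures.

8.61 °C

√ΔT = ET₀ / [0.0023 × 0.408 × Ra × (Tmean+17.8)] = 3.35 / (0.0023 × 12.7296 × 39.00) = 2.9338
ΔT = 2.9338² = 8.607 °C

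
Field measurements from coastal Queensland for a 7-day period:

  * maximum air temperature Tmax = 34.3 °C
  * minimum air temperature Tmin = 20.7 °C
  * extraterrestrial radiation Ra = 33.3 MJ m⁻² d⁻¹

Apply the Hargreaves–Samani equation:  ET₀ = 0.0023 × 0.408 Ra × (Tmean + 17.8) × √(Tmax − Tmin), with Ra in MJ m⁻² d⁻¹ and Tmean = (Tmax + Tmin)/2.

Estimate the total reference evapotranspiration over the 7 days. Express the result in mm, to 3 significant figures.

36.5 mm

Tmean = (34.3 + 20.7)/2 = 27.50 °C
0.408 Ra = 0.408 × 33.3 = 13.5864 mm/d equivalent
ET₀ = 0.0023 × 13.5864 × (27.50 + 17.8) × √13.6 = 0.0023 × 13.5864 × 45.30 × 3.6878 = 5.2203 mm/d
Over 7 days: 5.2203 × 7 = 36.542 mm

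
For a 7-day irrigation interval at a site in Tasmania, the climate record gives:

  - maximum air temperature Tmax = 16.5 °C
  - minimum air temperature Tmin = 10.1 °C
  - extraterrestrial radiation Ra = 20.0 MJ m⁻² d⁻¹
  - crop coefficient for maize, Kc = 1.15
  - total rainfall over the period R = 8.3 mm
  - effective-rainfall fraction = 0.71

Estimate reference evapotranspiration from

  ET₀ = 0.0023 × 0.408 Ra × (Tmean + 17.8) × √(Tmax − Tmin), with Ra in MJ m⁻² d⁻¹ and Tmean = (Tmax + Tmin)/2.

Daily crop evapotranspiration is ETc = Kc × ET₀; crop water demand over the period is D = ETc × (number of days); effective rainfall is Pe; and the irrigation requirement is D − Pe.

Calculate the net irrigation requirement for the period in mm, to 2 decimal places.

Tmean = (16.5 + 10.1)/2 = 13.30 °C
0.408 Ra = 0.408 × 20.0 = 8.1600 mm/d equivalent
ET₀ = 0.0023 × 8.1600 × (13.30 + 17.8) × √6.4 = 0.0023 × 8.1600 × 31.10 × 2.5298 = 1.4766 mm/d
ETc = Kc × ET₀ = 1.15 × 1.4766 = 1.6981 mm/d
Crop demand D = ETc × 7 d = 1.6981 × 7 = 11.887 mm
Pe = 0.71 × 8.3 = 5.893 mm
D − Pe = 11.887 − 5.893 = 5.994 mm

5.99 mm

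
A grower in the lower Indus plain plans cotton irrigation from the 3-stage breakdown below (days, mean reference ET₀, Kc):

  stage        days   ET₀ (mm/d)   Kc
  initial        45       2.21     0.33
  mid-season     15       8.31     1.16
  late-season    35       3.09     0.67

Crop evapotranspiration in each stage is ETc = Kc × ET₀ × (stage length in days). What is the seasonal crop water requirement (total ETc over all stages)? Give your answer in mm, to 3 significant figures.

250 mm

initial: 0.33 × 2.21 × 45 = 32.82 mm
mid-season: 1.16 × 8.31 × 15 = 144.59 mm
late-season: 0.67 × 3.09 × 35 = 72.46 mm
Seasonal total = 249.87 mm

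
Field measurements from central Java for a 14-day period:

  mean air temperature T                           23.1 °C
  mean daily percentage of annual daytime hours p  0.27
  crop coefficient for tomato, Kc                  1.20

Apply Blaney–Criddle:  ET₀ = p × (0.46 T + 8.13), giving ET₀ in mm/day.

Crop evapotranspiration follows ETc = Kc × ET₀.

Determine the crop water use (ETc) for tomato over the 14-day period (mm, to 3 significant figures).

85.1 mm

ET₀ = 0.27 × (0.46 × 23.1 + 8.13) = 0.27 × 18.756 = 5.0641 mm/d
ETc = Kc × ET₀ = 1.20 × 5.0641 = 6.0769 mm/d
Over 14 days: 6.0769 × 14 = 85.077 mm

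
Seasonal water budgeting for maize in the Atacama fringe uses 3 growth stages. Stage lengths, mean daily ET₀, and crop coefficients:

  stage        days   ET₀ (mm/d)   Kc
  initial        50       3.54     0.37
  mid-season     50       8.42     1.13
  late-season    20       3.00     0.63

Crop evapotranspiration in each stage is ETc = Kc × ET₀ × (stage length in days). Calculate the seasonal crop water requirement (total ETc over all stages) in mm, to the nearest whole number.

initial: 0.37 × 3.54 × 50 = 65.49 mm
mid-season: 1.13 × 8.42 × 50 = 475.73 mm
late-season: 0.63 × 3.00 × 20 = 37.80 mm
Seasonal total = 579.02 mm

579 mm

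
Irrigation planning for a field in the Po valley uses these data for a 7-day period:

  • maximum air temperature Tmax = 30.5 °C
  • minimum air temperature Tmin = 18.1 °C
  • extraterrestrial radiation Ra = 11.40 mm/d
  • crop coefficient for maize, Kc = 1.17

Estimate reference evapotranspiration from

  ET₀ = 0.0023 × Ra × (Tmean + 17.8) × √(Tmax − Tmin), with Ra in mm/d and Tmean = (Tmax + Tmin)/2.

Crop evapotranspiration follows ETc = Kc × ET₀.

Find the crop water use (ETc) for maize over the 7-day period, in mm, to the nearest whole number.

Tmean = (30.5 + 18.1)/2 = 24.30 °C
ET₀ = 0.0023 × 11.40 × (24.30 + 17.8) × √12.4 = 0.0023 × 11.40 × 42.10 × 3.5214 = 3.8871 mm/d
ETc = Kc × ET₀ = 1.17 × 3.8871 = 4.5479 mm/d
Over 7 days: 4.5479 × 7 = 31.835 mm

32 mm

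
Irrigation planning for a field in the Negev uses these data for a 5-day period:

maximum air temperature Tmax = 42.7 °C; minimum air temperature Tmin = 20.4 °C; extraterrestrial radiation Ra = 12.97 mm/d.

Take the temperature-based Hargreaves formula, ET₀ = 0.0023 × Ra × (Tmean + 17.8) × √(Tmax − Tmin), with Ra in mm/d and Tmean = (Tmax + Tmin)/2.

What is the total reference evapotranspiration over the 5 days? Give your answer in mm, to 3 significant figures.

34.8 mm

Tmean = (42.7 + 20.4)/2 = 31.55 °C
ET₀ = 0.0023 × 12.97 × (31.55 + 17.8) × √22.3 = 0.0023 × 12.97 × 49.35 × 4.7223 = 6.9520 mm/d
Over 5 days: 6.9520 × 5 = 34.760 mm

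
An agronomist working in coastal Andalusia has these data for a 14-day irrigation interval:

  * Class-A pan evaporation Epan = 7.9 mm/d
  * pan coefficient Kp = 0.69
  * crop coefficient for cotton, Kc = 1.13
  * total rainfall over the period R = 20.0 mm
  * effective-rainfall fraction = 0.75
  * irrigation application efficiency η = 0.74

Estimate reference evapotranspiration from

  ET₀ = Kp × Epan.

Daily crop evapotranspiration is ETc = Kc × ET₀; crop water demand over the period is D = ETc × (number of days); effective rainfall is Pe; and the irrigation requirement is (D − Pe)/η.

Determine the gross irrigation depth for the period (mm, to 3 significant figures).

ET₀ = 0.69 × 7.9 = 5.4510 mm/d
ETc = Kc × ET₀ = 1.13 × 5.4510 = 6.1596 mm/d
Crop demand D = ETc × 14 d = 6.1596 × 14 = 86.234 mm
Pe = 0.75 × 20.0 = 15.000 mm
D − Pe = 86.234 − 15.000 = 71.234 mm
Gross irrigation = 71.234 / 0.74 = 96.262 mm

96.3 mm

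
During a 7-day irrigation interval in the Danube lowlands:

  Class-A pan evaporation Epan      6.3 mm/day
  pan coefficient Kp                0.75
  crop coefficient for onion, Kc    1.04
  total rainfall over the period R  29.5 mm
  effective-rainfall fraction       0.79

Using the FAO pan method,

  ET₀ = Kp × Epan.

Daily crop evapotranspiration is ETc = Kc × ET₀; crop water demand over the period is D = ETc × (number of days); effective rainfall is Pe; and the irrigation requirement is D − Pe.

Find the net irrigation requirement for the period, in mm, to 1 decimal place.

ET₀ = 0.75 × 6.3 = 4.7250 mm/d
ETc = Kc × ET₀ = 1.04 × 4.7250 = 4.9140 mm/d
Crop demand D = ETc × 7 d = 4.9140 × 7 = 34.398 mm
Pe = 0.79 × 29.5 = 23.305 mm
D − Pe = 34.398 − 23.305 = 11.093 mm

11.1 mm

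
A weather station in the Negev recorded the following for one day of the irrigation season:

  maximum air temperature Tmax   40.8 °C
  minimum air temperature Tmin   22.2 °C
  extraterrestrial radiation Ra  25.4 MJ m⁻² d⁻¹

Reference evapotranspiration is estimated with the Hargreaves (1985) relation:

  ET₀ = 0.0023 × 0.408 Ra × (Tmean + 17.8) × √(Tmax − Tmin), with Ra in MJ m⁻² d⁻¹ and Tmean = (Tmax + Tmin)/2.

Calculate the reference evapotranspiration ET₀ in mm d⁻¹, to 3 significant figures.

Tmean = (40.8 + 22.2)/2 = 31.50 °C
0.408 Ra = 0.408 × 25.4 = 10.3632 mm/d equivalent
ET₀ = 0.0023 × 10.3632 × (31.50 + 17.8) × √18.6 = 0.0023 × 10.3632 × 49.30 × 4.3128 = 5.0679 mm/d

5.07 mm d⁻¹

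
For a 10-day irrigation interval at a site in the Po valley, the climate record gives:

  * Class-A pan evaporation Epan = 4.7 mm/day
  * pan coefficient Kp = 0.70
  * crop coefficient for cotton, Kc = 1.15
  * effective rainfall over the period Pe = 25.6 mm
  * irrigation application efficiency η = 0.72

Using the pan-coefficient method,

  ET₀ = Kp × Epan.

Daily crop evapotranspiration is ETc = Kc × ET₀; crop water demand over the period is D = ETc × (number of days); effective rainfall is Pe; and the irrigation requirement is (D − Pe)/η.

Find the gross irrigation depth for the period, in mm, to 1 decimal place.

ET₀ = 0.70 × 4.7 = 3.2900 mm/d
ETc = Kc × ET₀ = 1.15 × 3.2900 = 3.7835 mm/d
Crop demand D = ETc × 10 d = 3.7835 × 10 = 37.835 mm
D − Pe = 37.835 − 25.6 = 12.235 mm
Gross irrigation = 12.235 / 0.72 = 16.993 mm

17.0 mm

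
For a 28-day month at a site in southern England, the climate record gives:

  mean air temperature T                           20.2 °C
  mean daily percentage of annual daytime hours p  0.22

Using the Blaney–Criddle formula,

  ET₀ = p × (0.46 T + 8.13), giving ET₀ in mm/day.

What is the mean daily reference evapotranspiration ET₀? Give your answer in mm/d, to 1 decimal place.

3.8 mm/d

ET₀ = 0.22 × (0.46 × 20.2 + 8.13) = 0.22 × 17.422 = 3.8328 mm/d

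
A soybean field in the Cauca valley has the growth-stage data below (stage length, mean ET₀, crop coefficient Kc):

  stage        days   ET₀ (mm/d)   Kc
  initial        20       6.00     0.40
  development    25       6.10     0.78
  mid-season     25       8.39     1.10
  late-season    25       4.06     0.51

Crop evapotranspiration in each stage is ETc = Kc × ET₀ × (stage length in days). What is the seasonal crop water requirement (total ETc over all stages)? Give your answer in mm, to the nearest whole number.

449 mm

initial: 0.40 × 6.00 × 20 = 48.00 mm
development: 0.78 × 6.10 × 25 = 118.95 mm
mid-season: 1.10 × 8.39 × 25 = 230.73 mm
late-season: 0.51 × 4.06 × 25 = 51.77 mm
Seasonal total = 449.45 mm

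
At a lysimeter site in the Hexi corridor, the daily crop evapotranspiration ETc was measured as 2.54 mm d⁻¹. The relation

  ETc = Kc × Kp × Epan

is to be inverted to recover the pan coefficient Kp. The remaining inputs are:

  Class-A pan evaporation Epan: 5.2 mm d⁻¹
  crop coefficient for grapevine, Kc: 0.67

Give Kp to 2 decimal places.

0.73

ETc = Kc × Kp × Epan  ⇒  Kp = ETc / (Kc × Epan)
Kp = 2.54 / (0.67 × 5.2) = 2.54 / 3.484 = 0.7290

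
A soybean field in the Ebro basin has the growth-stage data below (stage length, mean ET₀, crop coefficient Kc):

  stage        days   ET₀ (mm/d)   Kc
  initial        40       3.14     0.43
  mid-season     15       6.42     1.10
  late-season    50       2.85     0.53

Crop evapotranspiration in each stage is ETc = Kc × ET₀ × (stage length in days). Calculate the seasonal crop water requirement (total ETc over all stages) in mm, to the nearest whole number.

235 mm

initial: 0.43 × 3.14 × 40 = 54.01 mm
mid-season: 1.10 × 6.42 × 15 = 105.93 mm
late-season: 0.53 × 2.85 × 50 = 75.53 mm
Seasonal total = 235.47 mm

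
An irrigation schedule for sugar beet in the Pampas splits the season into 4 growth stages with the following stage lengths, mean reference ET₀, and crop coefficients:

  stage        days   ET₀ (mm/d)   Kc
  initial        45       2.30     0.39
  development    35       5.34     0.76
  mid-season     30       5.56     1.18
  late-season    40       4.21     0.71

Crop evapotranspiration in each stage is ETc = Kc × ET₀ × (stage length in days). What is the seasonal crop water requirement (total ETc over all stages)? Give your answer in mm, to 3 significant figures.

499 mm

initial: 0.39 × 2.30 × 45 = 40.37 mm
development: 0.76 × 5.34 × 35 = 142.04 mm
mid-season: 1.18 × 5.56 × 30 = 196.82 mm
late-season: 0.71 × 4.21 × 40 = 119.56 mm
Seasonal total = 498.79 mm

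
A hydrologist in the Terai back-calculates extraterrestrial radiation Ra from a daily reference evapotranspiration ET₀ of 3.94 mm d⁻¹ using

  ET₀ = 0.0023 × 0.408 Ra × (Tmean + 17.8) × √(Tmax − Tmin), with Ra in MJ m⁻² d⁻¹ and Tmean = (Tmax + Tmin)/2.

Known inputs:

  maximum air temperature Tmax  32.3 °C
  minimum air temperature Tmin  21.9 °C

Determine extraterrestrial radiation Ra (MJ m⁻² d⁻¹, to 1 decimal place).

29.0 MJ m⁻² d⁻¹

Tmean = (32.3+21.9)/2 = 27.10 °C; ΔT = 10.4
Ra = ET₀ / [0.0023 × 0.408 × (Tmean+17.8) × √ΔT]
   = 3.94 / (0.0023 × 0.408 × 44.90 × 3.2249) = 28.997 MJ m⁻² d⁻¹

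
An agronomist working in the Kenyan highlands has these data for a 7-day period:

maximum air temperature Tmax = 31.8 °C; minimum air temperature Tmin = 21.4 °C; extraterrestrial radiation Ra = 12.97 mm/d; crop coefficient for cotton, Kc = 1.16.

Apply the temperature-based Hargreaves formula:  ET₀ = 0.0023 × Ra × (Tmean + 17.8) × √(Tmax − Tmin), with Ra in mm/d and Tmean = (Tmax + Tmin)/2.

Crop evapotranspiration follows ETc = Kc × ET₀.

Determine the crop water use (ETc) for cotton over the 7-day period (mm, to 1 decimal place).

Tmean = (31.8 + 21.4)/2 = 26.60 °C
ET₀ = 0.0023 × 12.97 × (26.60 + 17.8) × √10.4 = 0.0023 × 12.97 × 44.40 × 3.2249 = 4.2714 mm/d
ETc = Kc × ET₀ = 1.16 × 4.2714 = 4.9548 mm/d
Over 7 days: 4.9548 × 7 = 34.684 mm

34.7 mm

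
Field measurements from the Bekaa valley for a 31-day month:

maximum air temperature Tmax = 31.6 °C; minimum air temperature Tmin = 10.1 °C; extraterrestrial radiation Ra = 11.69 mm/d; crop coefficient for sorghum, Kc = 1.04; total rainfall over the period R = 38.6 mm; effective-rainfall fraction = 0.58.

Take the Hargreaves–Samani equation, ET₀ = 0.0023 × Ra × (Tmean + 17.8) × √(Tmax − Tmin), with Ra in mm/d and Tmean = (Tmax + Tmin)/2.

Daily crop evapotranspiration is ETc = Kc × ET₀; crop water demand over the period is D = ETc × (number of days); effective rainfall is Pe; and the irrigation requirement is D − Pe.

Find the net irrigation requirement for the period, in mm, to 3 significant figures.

133 mm

Tmean = (31.6 + 10.1)/2 = 20.85 °C
ET₀ = 0.0023 × 11.69 × (20.85 + 17.8) × √21.5 = 0.0023 × 11.69 × 38.65 × 4.6368 = 4.8185 mm/d
ETc = Kc × ET₀ = 1.04 × 4.8185 = 5.0112 mm/d
Crop demand D = ETc × 31 d = 5.0112 × 31 = 155.347 mm
Pe = 0.58 × 38.6 = 22.388 mm
D − Pe = 155.347 − 22.388 = 132.959 mm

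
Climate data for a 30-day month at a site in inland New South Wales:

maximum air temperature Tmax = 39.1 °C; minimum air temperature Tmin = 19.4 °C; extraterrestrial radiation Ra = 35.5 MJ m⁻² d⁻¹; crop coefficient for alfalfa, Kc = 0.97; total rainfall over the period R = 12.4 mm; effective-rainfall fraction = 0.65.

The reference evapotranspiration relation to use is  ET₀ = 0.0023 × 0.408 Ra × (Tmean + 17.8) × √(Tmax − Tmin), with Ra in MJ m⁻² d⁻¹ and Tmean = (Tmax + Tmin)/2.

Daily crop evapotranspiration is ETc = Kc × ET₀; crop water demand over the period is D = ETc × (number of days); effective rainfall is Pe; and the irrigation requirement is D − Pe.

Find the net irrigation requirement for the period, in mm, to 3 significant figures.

194 mm

Tmean = (39.1 + 19.4)/2 = 29.25 °C
0.408 Ra = 0.408 × 35.5 = 14.4840 mm/d equivalent
ET₀ = 0.0023 × 14.4840 × (29.25 + 17.8) × √19.7 = 0.0023 × 14.4840 × 47.05 × 4.4385 = 6.9568 mm/d
ETc = Kc × ET₀ = 0.97 × 6.9568 = 6.7481 mm/d
Crop demand D = ETc × 30 d = 6.7481 × 30 = 202.443 mm
Pe = 0.65 × 12.4 = 8.060 mm
D − Pe = 202.443 − 8.060 = 194.383 mm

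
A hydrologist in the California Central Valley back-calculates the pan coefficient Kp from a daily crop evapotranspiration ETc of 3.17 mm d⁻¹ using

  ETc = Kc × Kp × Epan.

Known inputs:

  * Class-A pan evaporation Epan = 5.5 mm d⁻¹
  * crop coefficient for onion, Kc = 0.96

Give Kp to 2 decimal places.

0.60

ETc = Kc × Kp × Epan  ⇒  Kp = ETc / (Kc × Epan)
Kp = 3.17 / (0.96 × 5.5) = 3.17 / 5.280 = 0.6004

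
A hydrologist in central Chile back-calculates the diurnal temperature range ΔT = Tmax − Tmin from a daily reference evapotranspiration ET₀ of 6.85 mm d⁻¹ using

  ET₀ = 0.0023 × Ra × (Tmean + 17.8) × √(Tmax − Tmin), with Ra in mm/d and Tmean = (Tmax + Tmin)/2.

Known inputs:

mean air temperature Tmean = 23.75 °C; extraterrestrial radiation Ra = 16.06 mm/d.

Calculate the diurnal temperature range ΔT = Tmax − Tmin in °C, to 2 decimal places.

19.92 °C

√ΔT = ET₀ / [0.0023 × Ra × (Tmean+17.8)] = 6.85 / (0.0023 × 16.06 × 41.55) = 4.4632
ΔT = 4.4632² = 19.920 °C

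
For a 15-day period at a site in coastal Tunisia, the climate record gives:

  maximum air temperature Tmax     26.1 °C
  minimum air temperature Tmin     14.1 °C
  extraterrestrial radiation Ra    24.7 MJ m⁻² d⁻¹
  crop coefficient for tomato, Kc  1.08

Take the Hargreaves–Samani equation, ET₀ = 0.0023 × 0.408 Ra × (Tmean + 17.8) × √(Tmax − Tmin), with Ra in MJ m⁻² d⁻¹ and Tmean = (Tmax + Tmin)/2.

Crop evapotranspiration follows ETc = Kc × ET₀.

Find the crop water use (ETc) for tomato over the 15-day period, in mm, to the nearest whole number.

Tmean = (26.1 + 14.1)/2 = 20.10 °C
0.408 Ra = 0.408 × 24.7 = 10.0776 mm/d equivalent
ET₀ = 0.0023 × 10.0776 × (20.10 + 17.8) × √12.0 = 0.0023 × 10.0776 × 37.90 × 3.4641 = 3.0431 mm/d
ETc = Kc × ET₀ = 1.08 × 3.0431 = 3.2865 mm/d
Over 15 days: 3.2865 × 15 = 49.298 mm

49 mm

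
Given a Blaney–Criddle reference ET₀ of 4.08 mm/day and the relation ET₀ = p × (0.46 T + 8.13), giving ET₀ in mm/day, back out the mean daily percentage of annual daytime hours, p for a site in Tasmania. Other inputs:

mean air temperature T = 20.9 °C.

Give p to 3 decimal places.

0.230

p = ET₀ / (0.46 T + 8.13) = 4.08 / (0.46 × 20.9 + 8.13) = 4.08 / 17.744 = 0.2299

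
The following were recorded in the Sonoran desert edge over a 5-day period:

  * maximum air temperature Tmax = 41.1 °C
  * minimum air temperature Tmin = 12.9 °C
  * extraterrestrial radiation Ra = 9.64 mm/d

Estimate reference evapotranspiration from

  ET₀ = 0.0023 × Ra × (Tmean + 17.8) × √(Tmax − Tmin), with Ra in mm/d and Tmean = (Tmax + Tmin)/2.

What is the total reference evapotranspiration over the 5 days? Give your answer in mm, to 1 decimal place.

Tmean = (41.1 + 12.9)/2 = 27.00 °C
ET₀ = 0.0023 × 9.64 × (27.00 + 17.8) × √28.2 = 0.0023 × 9.64 × 44.80 × 5.3104 = 5.2749 mm/d
Over 5 days: 5.2749 × 5 = 26.375 mm

26.4 mm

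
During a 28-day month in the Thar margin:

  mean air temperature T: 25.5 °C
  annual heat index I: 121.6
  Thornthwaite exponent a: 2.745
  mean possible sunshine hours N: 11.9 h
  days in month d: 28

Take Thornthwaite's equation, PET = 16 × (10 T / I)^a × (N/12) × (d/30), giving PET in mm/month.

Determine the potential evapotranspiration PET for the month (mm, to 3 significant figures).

10T/I = 10 × 25.5 / 121.6 = 2.0970
(10T/I)^a = 2.0970^2.745 = 7.6346
Uncorrected PET = 16 × 7.6346 = 122.154 mm
Correction = (N/12)(d/30) = (11.9/12)(28/30) = 0.9256
PET = 122.154 × 0.9256 = 113.066 mm/month

113 mm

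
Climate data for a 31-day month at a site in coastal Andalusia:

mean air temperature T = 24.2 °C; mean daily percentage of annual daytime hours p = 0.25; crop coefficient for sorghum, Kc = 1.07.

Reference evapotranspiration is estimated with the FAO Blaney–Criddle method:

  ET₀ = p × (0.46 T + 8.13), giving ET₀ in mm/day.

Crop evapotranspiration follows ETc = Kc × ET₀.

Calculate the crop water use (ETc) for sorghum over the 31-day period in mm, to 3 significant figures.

ET₀ = 0.25 × (0.46 × 24.2 + 8.13) = 0.25 × 19.262 = 4.8155 mm/d
ETc = Kc × ET₀ = 1.07 × 4.8155 = 5.1526 mm/d
Over 31 days: 5.1526 × 31 = 159.731 mm

160 mm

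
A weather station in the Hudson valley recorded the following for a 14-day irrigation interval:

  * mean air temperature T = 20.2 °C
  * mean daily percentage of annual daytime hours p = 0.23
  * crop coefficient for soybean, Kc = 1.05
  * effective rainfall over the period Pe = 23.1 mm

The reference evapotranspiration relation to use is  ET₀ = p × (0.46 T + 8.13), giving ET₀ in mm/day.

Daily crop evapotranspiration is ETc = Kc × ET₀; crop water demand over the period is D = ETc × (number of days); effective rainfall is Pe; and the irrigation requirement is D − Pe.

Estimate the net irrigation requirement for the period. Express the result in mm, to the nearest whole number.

ET₀ = 0.23 × (0.46 × 20.2 + 8.13) = 0.23 × 17.422 = 4.0071 mm/d
ETc = Kc × ET₀ = 1.05 × 4.0071 = 4.2075 mm/d
Crop demand D = ETc × 14 d = 4.2075 × 14 = 58.905 mm
D − Pe = 58.905 − 23.1 = 35.805 mm

36 mm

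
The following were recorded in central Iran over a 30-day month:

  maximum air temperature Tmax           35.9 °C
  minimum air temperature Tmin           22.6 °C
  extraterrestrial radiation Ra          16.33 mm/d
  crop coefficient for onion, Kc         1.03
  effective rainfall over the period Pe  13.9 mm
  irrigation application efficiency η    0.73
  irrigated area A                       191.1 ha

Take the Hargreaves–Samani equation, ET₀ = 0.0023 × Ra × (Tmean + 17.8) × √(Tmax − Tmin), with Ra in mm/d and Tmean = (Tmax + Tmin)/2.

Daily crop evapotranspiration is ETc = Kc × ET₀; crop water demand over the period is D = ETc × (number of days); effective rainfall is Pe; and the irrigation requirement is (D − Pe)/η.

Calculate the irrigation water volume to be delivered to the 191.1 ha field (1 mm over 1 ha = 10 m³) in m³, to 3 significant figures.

Tmean = (35.9 + 22.6)/2 = 29.25 °C
ET₀ = 0.0023 × 16.33 × (29.25 + 17.8) × √13.3 = 0.0023 × 16.33 × 47.05 × 3.6469 = 6.4446 mm/d
ETc = Kc × ET₀ = 1.03 × 6.4446 = 6.6379 mm/d
Crop demand D = ETc × 30 d = 6.6379 × 30 = 199.137 mm
D − Pe = 199.137 − 13.9 = 185.237 mm
Gross irrigation = 185.237 / 0.73 = 253.749 mm
Volume = 253.749 mm × 191.1 ha × 10 = 484914.3 m³

485000 m³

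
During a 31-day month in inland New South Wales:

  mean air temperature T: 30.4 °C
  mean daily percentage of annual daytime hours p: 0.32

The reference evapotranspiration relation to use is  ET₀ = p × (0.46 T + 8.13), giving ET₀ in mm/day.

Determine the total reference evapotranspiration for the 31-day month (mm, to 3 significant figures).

ET₀ = 0.32 × (0.46 × 30.4 + 8.13) = 0.32 × 22.114 = 7.0765 mm/d
Monthly total = 7.0765 × 31 = 219.372 mm

219 mm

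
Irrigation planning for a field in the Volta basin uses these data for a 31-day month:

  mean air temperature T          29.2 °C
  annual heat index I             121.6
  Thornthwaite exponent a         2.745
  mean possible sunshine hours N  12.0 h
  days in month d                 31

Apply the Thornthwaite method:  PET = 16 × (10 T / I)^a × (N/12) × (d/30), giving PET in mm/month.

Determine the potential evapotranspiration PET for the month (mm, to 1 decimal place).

10T/I = 10 × 29.2 / 121.6 = 2.4013
(10T/I)^a = 2.4013^2.745 = 11.0745
Uncorrected PET = 16 × 11.0745 = 177.192 mm
Correction = (N/12)(d/30) = (12.0/12)(31/30) = 1.0333
PET = 177.192 × 1.0333 = 183.092 mm/month

183.1 mm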